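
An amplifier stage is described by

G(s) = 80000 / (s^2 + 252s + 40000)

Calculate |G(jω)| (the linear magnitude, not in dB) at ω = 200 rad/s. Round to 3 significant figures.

1.59

At s = jω = j200:
quadratic: (j200)² + 252·j200 + 40000 = 0 + j50400 → |·| ≈ 50400, ∠ ≈ 90.00°
|G| = 80000 / 50400 ≈ 1.5873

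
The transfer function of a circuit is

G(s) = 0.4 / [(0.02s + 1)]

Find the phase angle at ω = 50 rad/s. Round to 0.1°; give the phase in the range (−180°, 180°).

-45.0°

At ω = 50 rad/s:
pole (1 + j50·0.02) = 1 + j1 → |·| ≈ 1.4142, ∠ ≈ 45.00°
∠G = (0°) − (45.00°) = -45.00°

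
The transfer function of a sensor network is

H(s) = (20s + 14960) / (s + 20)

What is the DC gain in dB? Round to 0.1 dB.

H(0) = 14960 / 20 = 748
20 log₁₀(748) ≈ 57.48 dB

57.5 dB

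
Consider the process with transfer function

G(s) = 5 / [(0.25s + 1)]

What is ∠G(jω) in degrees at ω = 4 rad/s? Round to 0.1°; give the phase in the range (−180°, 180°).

At ω = 4 rad/s:
pole (1 + j4·0.25) = 1 + j1 → |·| ≈ 1.4142, ∠ ≈ 45.00°
∠G = (0°) − (45.00°) = -45.00°

-45.0°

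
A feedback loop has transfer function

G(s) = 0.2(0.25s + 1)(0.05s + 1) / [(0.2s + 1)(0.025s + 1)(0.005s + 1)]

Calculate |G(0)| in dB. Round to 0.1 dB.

G(0) = 0.2 · 1 / 1 = 0.2
20 log₁₀(0.2) ≈ -13.98 dB

-14.0 dB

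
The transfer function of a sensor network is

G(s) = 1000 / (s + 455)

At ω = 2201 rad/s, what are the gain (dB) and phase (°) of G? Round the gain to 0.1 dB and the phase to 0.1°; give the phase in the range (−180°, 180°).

-7.0 dB, -78.3°

At s = jω = j2201:
pole (s+455): 455 + j2201 → |·| = √(455²+2201²) = √5051426 ≈ 2247.5, ∠ = arctan(2201/455) ≈ 78.32°
|G| = 1000 / 2247.5 ≈ 0.44494
Gain = 20 log₁₀(0.44494) ≈ -7.03 dB
∠G = 0.00° − 78.32° = -78.32°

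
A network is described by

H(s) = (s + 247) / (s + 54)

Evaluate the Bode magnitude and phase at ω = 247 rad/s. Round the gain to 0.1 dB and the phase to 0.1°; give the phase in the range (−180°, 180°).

2.8 dB, -32.7°

At s = jω = j247:
zero (s+247): 247 + j247 → |·| = √(247²+247²) = √122018 ≈ 349.31, ∠ = arctan(247/247) ≈ 45.00°
pole (s+54): 54 + j247 → |·| = √(54²+247²) = √63925 ≈ 252.83, ∠ = arctan(247/54) ≈ 77.67°
|H| = 1 · 349.31 / 252.83 ≈ 1.3816
Gain = 20 log₁₀(1.3816) ≈ 2.81 dB
∠H = 45.00° − 77.67° = -32.67°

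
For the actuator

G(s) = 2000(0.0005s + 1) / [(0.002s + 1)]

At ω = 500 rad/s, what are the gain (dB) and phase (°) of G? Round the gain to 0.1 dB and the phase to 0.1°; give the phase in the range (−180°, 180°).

At ω = 500 rad/s:
zero (1 + j500·0.0005) = 1 + j0.25 → |·| ≈ 1.0308, ∠ ≈ 14.04°
pole (1 + j500·0.002) = 1 + j1 → |·| ≈ 1.4142, ∠ ≈ 45.00°
|G| = 2000 · 1.0308 / (1.4142) ≈ 1457.8
Gain = 20 log₁₀(1457.8) ≈ 63.27 dB
∠G = (14.04°) − (45.00°) = -30.96°

63.3 dB, -31.0°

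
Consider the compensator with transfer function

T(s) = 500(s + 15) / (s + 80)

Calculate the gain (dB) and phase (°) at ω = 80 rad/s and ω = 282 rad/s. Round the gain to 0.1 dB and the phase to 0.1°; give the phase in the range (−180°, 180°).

ω = 80: 51.1 dB, 34.4°; ω = 282: 53.7 dB, 12.8°

At s = jω = j80:
zero (s+15): 15 + j80 → |·| = √(15²+80²) = √6625 ≈ 81.394, ∠ = arctan(80/15) ≈ 79.38°
pole (s+80): 80 + j80 → |·| = √(80²+80²) = √12800 ≈ 113.14, ∠ = arctan(80/80) ≈ 45.00°
|T| = 500 · 81.394 / 113.14 ≈ 359.7
Gain = 20 log₁₀(359.7) ≈ 51.12 dB
∠T = 79.38° − 45.00° = 34.38°

At s = jω = j282:
zero (s+15): 15 + j282 → |·| = √(15²+282²) = √79749 ≈ 282.4, ∠ = arctan(282/15) ≈ 86.96°
pole (s+80): 80 + j282 → |·| = √(80²+282²) = √85924 ≈ 293.13, ∠ = arctan(282/80) ≈ 74.16°
|T| = 500 · 282.4 / 293.13 ≈ 481.7
Gain = 20 log₁₀(481.7) ≈ 53.66 dB
∠T = 86.96° − 74.16° = 12.80°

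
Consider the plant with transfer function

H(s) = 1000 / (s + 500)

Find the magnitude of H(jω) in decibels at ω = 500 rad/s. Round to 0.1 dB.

Substitute s = j500:
Numerator: 1000 = 1000 + j0
Denominator: (j500) + 500 = 500 + j500
|N| = √(1000² + 0²) ≈ 1000, ∠N ≈ 0.00°
|D| = √(500² + 500²) ≈ 707.11, ∠D ≈ 45.00°
|H| = 1000 / 707.11 ≈ 1.4142
Gain = 20 log₁₀(1.4142) ≈ 3.01 dB

3.0 dB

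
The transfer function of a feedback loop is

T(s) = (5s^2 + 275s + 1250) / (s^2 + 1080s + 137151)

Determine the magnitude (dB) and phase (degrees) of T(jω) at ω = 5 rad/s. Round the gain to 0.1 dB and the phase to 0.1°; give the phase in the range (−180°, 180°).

-37.8 dB, 48.5°

Substitute s = j5:
Numerator: 5(j5)^2 + 275(j5) + 1250 = 1125 + j1375
Denominator: (j5)^2 + 1080(j5) + 137151 = 137126 + j5400
|N| = √(1125² + 1375²) ≈ 1776.6, ∠N ≈ 50.71°
|D| = √(137126² + 5400²) ≈ 1.3723e+05, ∠D ≈ 2.26°
|T| = 1776.6 / 1.3723e+05 ≈ 0.012946
Gain = 20 log₁₀(0.012946) ≈ -37.76 dB
∠T = 50.71° − 2.26° = 48.45°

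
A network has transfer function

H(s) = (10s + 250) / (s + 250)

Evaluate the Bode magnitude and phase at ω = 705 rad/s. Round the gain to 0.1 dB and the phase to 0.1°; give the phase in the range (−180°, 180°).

Substitute s = j705:
Numerator: 10(j705) + 250 = 250 + j7050
Denominator: (j705) + 250 = 250 + j705
|N| = √(250² + 7050²) ≈ 7054.4, ∠N ≈ 87.97°
|D| = √(250² + 705²) ≈ 748.01, ∠D ≈ 70.47°
|H| = 7054.4 / 748.01 ≈ 9.4309
Gain = 20 log₁₀(9.4309) ≈ 19.49 dB
∠H = 87.97° − 70.47° = 17.50°

19.5 dB, 17.5°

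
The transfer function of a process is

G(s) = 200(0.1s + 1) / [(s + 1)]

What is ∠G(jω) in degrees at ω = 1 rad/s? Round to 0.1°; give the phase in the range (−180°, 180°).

-39.3°

At ω = 1 rad/s:
zero (1 + j1·0.1) = 1 + j0.1 → |·| ≈ 1.005, ∠ ≈ 5.71°
pole (1 + j1·1) = 1 + j1 → |·| ≈ 1.4142, ∠ ≈ 45.00°
∠G = (5.71°) − (45.00°) = -39.29°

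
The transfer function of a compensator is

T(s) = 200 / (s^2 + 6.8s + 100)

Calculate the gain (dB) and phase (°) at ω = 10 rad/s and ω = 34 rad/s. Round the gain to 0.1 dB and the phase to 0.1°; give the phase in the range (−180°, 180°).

At s = jω = j10:
quadratic: (j10)² + 6.8·j10 + 100 = 0 + j68 → |·| ≈ 68, ∠ ≈ 90.00°
|T| = 200 / 68 ≈ 2.9412
Gain = 20 log₁₀(2.9412) ≈ 9.37 dB
∠T = 0.00° − 90.00° = -90.00°

At s = jω = j34:
quadratic: (j34)² + 6.8·j34 + 100 = -1056 + j231.2 → |·| ≈ 1081, ∠ ≈ 167.65°
|T| = 200 / 1081 ≈ 0.18501
Gain = 20 log₁₀(0.18501) ≈ -14.66 dB
∠T = 0.00° − 167.65° = -167.65°

ω = 10: 9.4 dB, -90.0°; ω = 34: -14.7 dB, -167.7°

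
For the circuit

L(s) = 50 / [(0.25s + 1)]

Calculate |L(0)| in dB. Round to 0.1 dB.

34.0 dB

L(0) = 50 · 1 / 1 = 50
20 log₁₀(50) ≈ 33.98 dB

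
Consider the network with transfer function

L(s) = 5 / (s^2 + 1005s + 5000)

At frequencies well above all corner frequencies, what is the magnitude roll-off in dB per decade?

-40 dB/decade

Each pole contributes −20 dB/decade at high frequency; each zero contributes +20 dB/decade.
Net: 0 zero(s) − 2 pole(s) → -40 dB/decade.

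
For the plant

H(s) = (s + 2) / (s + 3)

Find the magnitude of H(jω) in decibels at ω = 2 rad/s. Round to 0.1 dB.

Substitute s = j2:
Numerator: (j2) + 2 = 2 + j2
Denominator: (j2) + 3 = 3 + j2
|N| = √(2² + 2²) ≈ 2.8284, ∠N ≈ 45.00°
|D| = √(3² + 2²) ≈ 3.6056, ∠D ≈ 33.69°
|H| = 2.8284 / 3.6056 ≈ 0.78445
Gain = 20 log₁₀(0.78445) ≈ -2.11 dB

-2.1 dB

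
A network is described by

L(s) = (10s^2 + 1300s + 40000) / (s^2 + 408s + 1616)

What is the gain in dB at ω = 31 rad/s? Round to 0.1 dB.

12.0 dB

Substitute s = j31:
Numerator: 10(j31)^2 + 1300(j31) + 40000 = 30390 + j40300
Denominator: (j31)^2 + 408(j31) + 1616 = 655 + j12648
|N| = √(30390² + 40300²) ≈ 50474, ∠N ≈ 52.98°
|D| = √(655² + 12648²) ≈ 12665, ∠D ≈ 87.04°
|L| = 50474 / 12665 ≈ 3.9853
Gain = 20 log₁₀(3.9853) ≈ 12.01 dB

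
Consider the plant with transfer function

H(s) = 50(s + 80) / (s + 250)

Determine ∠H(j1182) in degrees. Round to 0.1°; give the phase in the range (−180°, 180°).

8.1°

At s = jω = j1182:
zero (s+80): 80 + j1182 → |·| = √(80²+1182²) = √1403524 ≈ 1184.7, ∠ = arctan(1182/80) ≈ 86.13°
pole (s+250): 250 + j1182 → |·| = √(250²+1182²) = √1459624 ≈ 1208.1, ∠ = arctan(1182/250) ≈ 78.06°
∠H = 86.13° − 78.06° = 8.07°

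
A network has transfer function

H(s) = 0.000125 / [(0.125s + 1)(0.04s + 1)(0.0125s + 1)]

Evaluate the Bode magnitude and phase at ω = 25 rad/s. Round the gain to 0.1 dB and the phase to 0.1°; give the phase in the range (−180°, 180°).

-91.8 dB, -134.6°

At ω = 25 rad/s:
pole (1 + j25·0.125) = 1 + j3.125 → |·| ≈ 3.2811, ∠ ≈ 72.26°
pole (1 + j25·0.04) = 1 + j1 → |·| ≈ 1.4142, ∠ ≈ 45.00°
pole (1 + j25·0.0125) = 1 + j0.3125 → |·| ≈ 1.0477, ∠ ≈ 17.35°
|H| = 0.000125 · 1 / (3.2811 · 1.4142 · 1.0477) ≈ 2.5712e-05
Gain = 20 log₁₀(2.5712e-05) ≈ -91.80 dB
∠H = (0°) − (72.26° + 45.00° + 17.35°) = -134.61°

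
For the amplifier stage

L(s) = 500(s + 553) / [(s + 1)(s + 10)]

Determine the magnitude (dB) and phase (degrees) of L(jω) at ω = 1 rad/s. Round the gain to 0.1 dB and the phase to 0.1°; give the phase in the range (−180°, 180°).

85.8 dB, -50.6°

At s = jω = j1:
zero (s+553): 553 + j1 → |·| = √(553²+1²) = √305810 ≈ 553, ∠ = arctan(1/553) ≈ 0.10°
pole (s+1): 1 + j1 → |·| = √(1²+1²) = √2 ≈ 1.4142, ∠ = arctan(1/1) ≈ 45.00°
pole (s+10): 10 + j1 → |·| = √(10²+1²) = √101 ≈ 10.05, ∠ = arctan(1/10) ≈ 5.71°
|L| = 500 · 553 / 14.213 ≈ 19454
Gain = 20 log₁₀(19454) ≈ 85.78 dB
∠L = 0.10° − 50.71° = -50.61°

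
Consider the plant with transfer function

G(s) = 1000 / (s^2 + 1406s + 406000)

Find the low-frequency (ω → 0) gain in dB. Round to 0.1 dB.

-52.2 dB

G(0) = 1000 / 406000 ≈ 0.0024631
20 log₁₀(0.0024631) ≈ -52.17 dB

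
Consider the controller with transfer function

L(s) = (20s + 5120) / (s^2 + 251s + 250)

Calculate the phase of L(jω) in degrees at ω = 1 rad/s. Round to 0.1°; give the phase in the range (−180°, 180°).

Substitute s = j1:
Numerator: 20(j1) + 5120 = 5120 + j20
Denominator: (j1)^2 + 251(j1) + 250 = 249 + j251
|N| = √(5120² + 20²) ≈ 5120, ∠N ≈ 0.22°
|D| = √(249² + 251²) ≈ 353.56, ∠D ≈ 45.23°
∠L = 0.22° − 45.23° = -45.01°

-45.0°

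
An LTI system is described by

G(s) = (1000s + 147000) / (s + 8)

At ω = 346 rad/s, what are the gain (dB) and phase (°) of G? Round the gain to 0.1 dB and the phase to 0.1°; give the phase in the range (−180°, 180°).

60.7 dB, -21.7°

Substitute s = j346:
Numerator: 1000(j346) + 147000 = 147000 + j346000
Denominator: (j346) + 8 = 8 + j346
|N| = √(147000² + 346000²) ≈ 3.7593e+05, ∠N ≈ 66.98°
|D| = √(8² + 346²) ≈ 346.09, ∠D ≈ 88.68°
|G| = 3.7593e+05 / 346.09 ≈ 1086.2
Gain = 20 log₁₀(1086.2) ≈ 60.72 dB
∠G = 66.98° − 88.68° = -21.70°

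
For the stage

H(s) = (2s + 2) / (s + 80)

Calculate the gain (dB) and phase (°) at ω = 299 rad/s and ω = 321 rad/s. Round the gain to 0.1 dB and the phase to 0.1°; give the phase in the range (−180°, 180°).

ω = 299: 5.7 dB, 14.8°; ω = 321: 5.8 dB, 13.8°

Substitute s = j299:
Numerator: 2(j299) + 2 = 2 + j598
Denominator: (j299) + 80 = 80 + j299
|N| = √(2² + 598²) ≈ 598, ∠N ≈ 89.81°
|D| = √(80² + 299²) ≈ 309.52, ∠D ≈ 75.02°
|H| = 598 / 309.52 ≈ 1.932
Gain = 20 log₁₀(1.932) ≈ 5.72 dB
∠H = 89.81° − 75.02° = 14.79°

Substitute s = j321:
Numerator: 2(j321) + 2 = 2 + j642
Denominator: (j321) + 80 = 80 + j321
|N| = √(2² + 642²) ≈ 642, ∠N ≈ 89.82°
|D| = √(80² + 321²) ≈ 330.82, ∠D ≈ 76.01°
|H| = 642 / 330.82 ≈ 1.9406
Gain = 20 log₁₀(1.9406) ≈ 5.76 dB
∠H = 89.82° − 76.01° = 13.81°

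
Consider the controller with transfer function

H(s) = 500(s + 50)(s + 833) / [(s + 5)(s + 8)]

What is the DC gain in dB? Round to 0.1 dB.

H(0) = 500·50·833 / (5·8) ≈ 5.2062e+05
20 log₁₀(5.2062e+05) ≈ 114.33 dB

114.3 dB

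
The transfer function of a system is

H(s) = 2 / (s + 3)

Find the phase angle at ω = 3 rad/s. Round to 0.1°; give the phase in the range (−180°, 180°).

-45.0°

Substitute s = j3:
Numerator: 2 = 2 + j0
Denominator: (j3) + 3 = 3 + j3
|N| = √(2² + 0²) ≈ 2, ∠N ≈ 0.00°
|D| = √(3² + 3²) ≈ 4.2426, ∠D ≈ 45.00°
∠H = 0.00° − 45.00° = -45.00°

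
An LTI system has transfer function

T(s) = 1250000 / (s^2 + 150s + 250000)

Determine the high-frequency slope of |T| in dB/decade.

Each pole contributes −20 dB/decade at high frequency; each zero contributes +20 dB/decade.
Net: 0 zero(s) − 2 pole(s) → -40 dB/decade.

-40 dB/decade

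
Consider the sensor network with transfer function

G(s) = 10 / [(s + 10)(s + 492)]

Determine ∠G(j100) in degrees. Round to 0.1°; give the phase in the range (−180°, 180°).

-95.8°

At s = jω = j100:
pole (s+10): 10 + j100 → |·| = √(10²+100²) = √10100 ≈ 100.5, ∠ = arctan(100/10) ≈ 84.29°
pole (s+492): 492 + j100 → |·| = √(492²+100²) = √252064 ≈ 502.06, ∠ = arctan(100/492) ≈ 11.49°
∠G = 0.00° − 95.78° = -95.78°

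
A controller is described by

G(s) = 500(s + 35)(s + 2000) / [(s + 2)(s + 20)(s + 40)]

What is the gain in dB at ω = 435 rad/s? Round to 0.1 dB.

At s = jω = j435:
zero (s+35): 35 + j435 → |·| = √(35²+435²) = √190450 ≈ 436.41, ∠ = arctan(435/35) ≈ 85.40°
zero (s+2000): 2000 + j435 → |·| = √(2000²+435²) = √4189225 ≈ 2046.8, ∠ = arctan(435/2000) ≈ 12.27°
pole (s+2): 2 + j435 → |·| = √(2²+435²) = √189229 ≈ 435, ∠ = arctan(435/2) ≈ 89.74°
pole (s+20): 20 + j435 → |·| = √(20²+435²) = √189625 ≈ 435.46, ∠ = arctan(435/20) ≈ 87.37°
pole (s+40): 40 + j435 → |·| = √(40²+435²) = √190825 ≈ 436.84, ∠ = arctan(435/40) ≈ 84.75°
|G| = 500 · 8.9324e+05 / 8.2748e+07 ≈ 5.3974
Gain = 20 log₁₀(5.3974) ≈ 14.64 dB

14.6 dB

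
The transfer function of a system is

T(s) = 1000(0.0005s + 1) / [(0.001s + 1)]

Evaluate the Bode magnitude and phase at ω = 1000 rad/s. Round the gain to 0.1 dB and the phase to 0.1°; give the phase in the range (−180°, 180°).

At ω = 1000 rad/s:
zero (1 + j1000·0.0005) = 1 + j0.5 → |·| ≈ 1.118, ∠ ≈ 26.57°
pole (1 + j1000·0.001) = 1 + j1 → |·| ≈ 1.4142, ∠ ≈ 45.00°
|T| = 1000 · 1.118 / (1.4142) ≈ 790.55
Gain = 20 log₁₀(790.55) ≈ 57.96 dB
∠T = (26.57°) − (45.00°) = -18.43°

58.0 dB, -18.4°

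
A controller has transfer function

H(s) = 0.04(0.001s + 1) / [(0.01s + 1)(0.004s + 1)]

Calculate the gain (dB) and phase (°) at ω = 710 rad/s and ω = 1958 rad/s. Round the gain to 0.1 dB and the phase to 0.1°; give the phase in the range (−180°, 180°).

At ω = 710 rad/s:
zero (1 + j710·0.001) = 1 + j0.71 → |·| ≈ 1.2264, ∠ ≈ 35.37°
pole (1 + j710·0.01) = 1 + j7.1 → |·| ≈ 7.1701, ∠ ≈ 81.98°
pole (1 + j710·0.004) = 1 + j2.84 → |·| ≈ 3.0109, ∠ ≈ 70.60°
|H| = 0.04 · 1.2264 / (7.1701 · 3.0109) ≈ 0.0022723
Gain = 20 log₁₀(0.0022723) ≈ -52.87 dB
∠H = (35.37°) − (81.98° + 70.60°) = -117.21°

At ω = 1958 rad/s:
zero (1 + j1958·0.001) = 1 + j1.958 → |·| ≈ 2.1986, ∠ ≈ 62.95°
pole (1 + j1958·0.01) = 1 + j19.58 → |·| ≈ 19.606, ∠ ≈ 87.08°
pole (1 + j1958·0.004) = 1 + j7.832 → |·| ≈ 7.8956, ∠ ≈ 82.72°
|H| = 0.04 · 2.1986 / (19.606 · 7.8956) ≈ 0.00056811
Gain = 20 log₁₀(0.00056811) ≈ -64.91 dB
∠H = (62.95°) − (87.08° + 82.72°) = -106.85°

ω = 710: -52.9 dB, -117.2°; ω = 1958: -64.9 dB, -106.9°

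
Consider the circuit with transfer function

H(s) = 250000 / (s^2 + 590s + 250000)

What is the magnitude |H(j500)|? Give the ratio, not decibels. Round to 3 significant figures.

At s = jω = j500:
quadratic: (j500)² + 590·j500 + 250000 = 0 + j295000 → |·| ≈ 2.95e+05, ∠ ≈ 90.00°
|H| = 250000 / 2.95e+05 ≈ 0.84746

0.847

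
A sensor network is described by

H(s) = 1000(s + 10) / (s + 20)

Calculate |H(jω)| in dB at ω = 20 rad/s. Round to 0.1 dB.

58.0 dB

At s = jω = j20:
zero (s+10): 10 + j20 → |·| = √(10²+20²) = √500 ≈ 22.361, ∠ = arctan(20/10) ≈ 63.43°
pole (s+20): 20 + j20 → |·| = √(20²+20²) = √800 ≈ 28.284, ∠ = arctan(20/20) ≈ 45.00°
|H| = 1000 · 22.361 / 28.284 ≈ 790.59
Gain = 20 log₁₀(790.59) ≈ 57.96 dB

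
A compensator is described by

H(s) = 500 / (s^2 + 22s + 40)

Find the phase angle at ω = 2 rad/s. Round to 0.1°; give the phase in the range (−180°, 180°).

Substitute s = j2:
Numerator: 500 = 500 + j0
Denominator: (j2)^2 + 22(j2) + 40 = 36 + j44
|N| = √(500² + 0²) ≈ 500, ∠N ≈ 0.00°
|D| = √(36² + 44²) ≈ 56.851, ∠D ≈ 50.71°
∠H = 0.00° − 50.71° = -50.71°

-50.7°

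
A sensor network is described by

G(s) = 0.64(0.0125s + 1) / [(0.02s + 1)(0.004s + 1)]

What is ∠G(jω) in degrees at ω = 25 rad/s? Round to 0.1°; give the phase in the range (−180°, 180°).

At ω = 25 rad/s:
zero (1 + j25·0.0125) = 1 + j0.3125 → |·| ≈ 1.0477, ∠ ≈ 17.35°
pole (1 + j25·0.02) = 1 + j0.5 → |·| ≈ 1.118, ∠ ≈ 26.57°
pole (1 + j25·0.004) = 1 + j0.1 → |·| ≈ 1.005, ∠ ≈ 5.71°
∠G = (17.35°) − (26.57° + 5.71°) = -14.93°

-14.9°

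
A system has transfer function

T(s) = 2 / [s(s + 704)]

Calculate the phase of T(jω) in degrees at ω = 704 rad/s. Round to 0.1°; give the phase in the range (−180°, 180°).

At s = jω = j704:
pole (s+704): 704 + j704 → |·| = √(704²+704²) = √991232 ≈ 995.61, ∠ = arctan(704/704) ≈ 45.00°
pole at origin: |s| = 704, ∠ = 90.00° (in denominator)
∠T = 0.00° − 135.00° = -135.00°

-135.0°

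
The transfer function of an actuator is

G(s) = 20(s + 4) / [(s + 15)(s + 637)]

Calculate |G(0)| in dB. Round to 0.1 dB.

-41.5 dB

G(0) = 20·4 / (15·637) ≈ 0.0083726
20 log₁₀(0.0083726) ≈ -41.54 dB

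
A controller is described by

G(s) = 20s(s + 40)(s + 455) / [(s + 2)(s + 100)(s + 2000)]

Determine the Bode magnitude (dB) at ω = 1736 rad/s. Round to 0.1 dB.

At s = jω = j1736:
zero (s+40): 40 + j1736 → |·| = √(40²+1736²) = √3015296 ≈ 1736.5, ∠ = arctan(1736/40) ≈ 88.68°
zero (s+455): 455 + j1736 → |·| = √(455²+1736²) = √3220721 ≈ 1794.6, ∠ = arctan(1736/455) ≈ 75.31°
zero at origin: s = j1736 → |·| = 1736, ∠ = 90.00°
pole (s+2): 2 + j1736 → |·| = √(2²+1736²) = √3013700 ≈ 1736, ∠ = arctan(1736/2) ≈ 89.93°
pole (s+100): 100 + j1736 → |·| = √(100²+1736²) = √3023696 ≈ 1738.9, ∠ = arctan(1736/100) ≈ 86.70°
pole (s+2000): 2000 + j1736 → |·| = √(2000²+1736²) = √7013696 ≈ 2648.3, ∠ = arctan(1736/2000) ≈ 40.96°
|G| = 20 · 5.4099e+09 / 7.9945e+09 ≈ 13.534
Gain = 20 log₁₀(13.534) ≈ 22.63 dB

22.6 dB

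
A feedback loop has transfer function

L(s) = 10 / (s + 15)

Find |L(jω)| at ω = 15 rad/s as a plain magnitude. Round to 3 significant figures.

0.471

At s = jω = j15:
pole (s+15): 15 + j15 → |·| = √(15²+15²) = √450 ≈ 21.213, ∠ = arctan(15/15) ≈ 45.00°
|L| = 10 / 21.213 ≈ 0.47141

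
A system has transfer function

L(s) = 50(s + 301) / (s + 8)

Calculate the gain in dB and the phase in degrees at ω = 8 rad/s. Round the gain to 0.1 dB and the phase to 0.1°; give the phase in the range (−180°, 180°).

62.5 dB, -43.5°

At s = jω = j8:
zero (s+301): 301 + j8 → |·| = √(301²+8²) = √90665 ≈ 301.11, ∠ = arctan(8/301) ≈ 1.52°
pole (s+8): 8 + j8 → |·| = √(8²+8²) = √128 ≈ 11.314, ∠ = arctan(8/8) ≈ 45.00°
|L| = 50 · 301.11 / 11.314 ≈ 1330.7
Gain = 20 log₁₀(1330.7) ≈ 62.48 dB
∠L = 1.52° − 45.00° = -43.48°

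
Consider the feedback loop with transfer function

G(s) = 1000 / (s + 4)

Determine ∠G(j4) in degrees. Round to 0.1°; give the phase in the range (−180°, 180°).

Substitute s = j4:
Numerator: 1000 = 1000 + j0
Denominator: (j4) + 4 = 4 + j4
|N| = √(1000² + 0²) ≈ 1000, ∠N ≈ 0.00°
|D| = √(4² + 4²) ≈ 5.6569, ∠D ≈ 45.00°
∠G = 0.00° − 45.00° = -45.00°

-45.0°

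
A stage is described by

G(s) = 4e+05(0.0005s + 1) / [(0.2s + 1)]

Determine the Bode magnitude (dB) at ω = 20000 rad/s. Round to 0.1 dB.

60.0 dB

At ω = 20000 rad/s:
zero (1 + j20000·0.0005) = 1 + j10 → |·| ≈ 10.05, ∠ ≈ 84.29°
pole (1 + j20000·0.2) = 1 + j4000 → |·| ≈ 4000, ∠ ≈ 89.99°
|G| = 4e+05 · 10.05 / (4000) ≈ 1005
Gain = 20 log₁₀(1005) ≈ 60.04 dB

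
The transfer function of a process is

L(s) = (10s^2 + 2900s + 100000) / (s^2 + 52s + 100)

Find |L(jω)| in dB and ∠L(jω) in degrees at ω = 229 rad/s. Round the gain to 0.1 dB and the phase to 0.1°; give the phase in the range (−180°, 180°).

Substitute s = j229:
Numerator: 10(j229)^2 + 2900(j229) + 100000 = -424410 + j664100
Denominator: (j229)^2 + 52(j229) + 100 = -52341 + j11908
|N| = √(424410² + 664100²) ≈ 7.8813e+05, ∠N ≈ 122.58°
|D| = √(52341² + 11908²) ≈ 53678, ∠D ≈ 167.18°
|L| = 7.8813e+05 / 53678 ≈ 14.683
Gain = 20 log₁₀(14.683) ≈ 23.34 dB
∠L = 122.58° − 167.18° = -44.60°

23.3 dB, -44.6°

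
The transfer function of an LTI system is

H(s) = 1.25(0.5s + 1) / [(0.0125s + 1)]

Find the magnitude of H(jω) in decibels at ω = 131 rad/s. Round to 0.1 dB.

32.6 dB

At ω = 131 rad/s:
zero (1 + j131·0.5) = 1 + j65.5 → |·| ≈ 65.508, ∠ ≈ 89.13°
pole (1 + j131·0.0125) = 1 + j1.6375 → |·| ≈ 1.9187, ∠ ≈ 58.59°
|H| = 1.25 · 65.508 / (1.9187) ≈ 42.677
Gain = 20 log₁₀(42.677) ≈ 32.60 dB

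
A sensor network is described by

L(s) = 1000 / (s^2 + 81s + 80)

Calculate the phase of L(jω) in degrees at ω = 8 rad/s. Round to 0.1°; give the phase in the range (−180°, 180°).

Substitute s = j8:
Numerator: 1000 = 1000 + j0
Denominator: (j8)^2 + 81(j8) + 80 = 16 + j648
|N| = √(1000² + 0²) ≈ 1000, ∠N ≈ 0.00°
|D| = √(16² + 648²) ≈ 648.2, ∠D ≈ 88.59°
∠L = 0.00° − 88.59° = -88.59°

-88.6°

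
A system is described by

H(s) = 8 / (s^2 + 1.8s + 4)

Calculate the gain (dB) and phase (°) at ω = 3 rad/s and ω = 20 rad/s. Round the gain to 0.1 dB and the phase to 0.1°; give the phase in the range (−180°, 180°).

At s = jω = j3:
quadratic: (j3)² + 1.8·j3 + 4 = -5 + j5.4 → |·| ≈ 7.3593, ∠ ≈ 132.80°
|H| = 8 / 7.3593 ≈ 1.0871
Gain = 20 log₁₀(1.0871) ≈ 0.73 dB
∠H = 0.00° − 132.80° = -132.80°

At s = jω = j20:
quadratic: (j20)² + 1.8·j20 + 4 = -396 + j36 → |·| ≈ 397.63, ∠ ≈ 174.81°
|H| = 8 / 397.63 ≈ 0.020119
Gain = 20 log₁₀(0.020119) ≈ -33.93 dB
∠H = 0.00° − 174.81° = -174.81°

ω = 3: 0.7 dB, -132.8°; ω = 20: -33.9 dB, -174.8°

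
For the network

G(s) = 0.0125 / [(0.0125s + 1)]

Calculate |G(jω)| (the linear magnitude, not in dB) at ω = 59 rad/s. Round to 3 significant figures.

0.0101

At ω = 59 rad/s:
pole (1 + j59·0.0125) = 1 + j0.7375 → |·| ≈ 1.2425, ∠ ≈ 36.41°
|G| = 0.0125 · 1 / (1.2425) ≈ 0.01006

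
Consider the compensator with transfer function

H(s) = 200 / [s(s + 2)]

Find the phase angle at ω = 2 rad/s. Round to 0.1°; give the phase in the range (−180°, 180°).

-135.0°

At s = jω = j2:
pole (s+2): 2 + j2 → |·| = √(2²+2²) = √8 ≈ 2.8284, ∠ = arctan(2/2) ≈ 45.00°
pole at origin: |s| = 2, ∠ = 90.00° (in denominator)
∠H = 0.00° − 135.00° = -135.00°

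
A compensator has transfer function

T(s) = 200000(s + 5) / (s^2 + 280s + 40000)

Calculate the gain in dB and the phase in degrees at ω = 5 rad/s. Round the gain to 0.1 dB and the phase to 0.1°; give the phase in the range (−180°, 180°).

31.0 dB, 43.0°

At s = jω = j5:
zero (s+5): 5 + j5 → |·| = √(5²+5²) = √50 ≈ 7.0711, ∠ = arctan(5/5) ≈ 45.00°
quadratic: (j5)² + 280·j5 + 40000 = 39975 + j1400 → |·| ≈ 40000, ∠ ≈ 2.01°
|T| = 200000 · 7.0711 / 40000 ≈ 35.355
Gain = 20 log₁₀(35.355) ≈ 30.97 dB
∠T = 45.00° − 2.01° = 42.99°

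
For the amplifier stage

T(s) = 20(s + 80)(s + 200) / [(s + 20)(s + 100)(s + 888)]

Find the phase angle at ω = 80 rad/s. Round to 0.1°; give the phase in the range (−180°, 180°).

-53.0°

At s = jω = j80:
zero (s+80): 80 + j80 → |·| = √(80²+80²) = √12800 ≈ 113.14, ∠ = arctan(80/80) ≈ 45.00°
zero (s+200): 200 + j80 → |·| = √(200²+80²) = √46400 ≈ 215.41, ∠ = arctan(80/200) ≈ 21.80°
pole (s+20): 20 + j80 → |·| = √(20²+80²) = √6800 ≈ 82.462, ∠ = arctan(80/20) ≈ 75.96°
pole (s+100): 100 + j80 → |·| = √(100²+80²) = √16400 ≈ 128.06, ∠ = arctan(80/100) ≈ 38.66°
pole (s+888): 888 + j80 → |·| = √(888²+80²) = √794944 ≈ 891.6, ∠ = arctan(80/888) ≈ 5.15°
∠T = 66.80° − 119.77° = -52.97°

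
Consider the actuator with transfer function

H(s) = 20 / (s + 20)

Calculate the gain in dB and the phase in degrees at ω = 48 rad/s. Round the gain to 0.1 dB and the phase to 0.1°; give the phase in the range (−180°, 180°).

-8.3 dB, -67.4°

At s = jω = j48:
pole (s+20): 20 + j48 → |·| = √(20²+48²) = √2704 ≈ 52, ∠ = arctan(48/20) ≈ 67.38°
|H| = 20 / 52 ≈ 0.38462
Gain = 20 log₁₀(0.38462) ≈ -8.30 dB
∠H = 0.00° − 67.38° = -67.38°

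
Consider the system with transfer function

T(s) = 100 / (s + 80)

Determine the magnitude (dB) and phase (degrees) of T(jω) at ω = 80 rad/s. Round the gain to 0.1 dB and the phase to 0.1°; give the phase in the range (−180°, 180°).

-1.1 dB, -45.0°

At s = jω = j80:
pole (s+80): 80 + j80 → |·| = √(80²+80²) = √12800 ≈ 113.14, ∠ = arctan(80/80) ≈ 45.00°
|T| = 100 / 113.14 ≈ 0.88386
Gain = 20 log₁₀(0.88386) ≈ -1.07 dB
∠T = 0.00° − 45.00° = -45.00°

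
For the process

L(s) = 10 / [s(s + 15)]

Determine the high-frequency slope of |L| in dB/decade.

-40 dB/decade

Each pole contributes −20 dB/decade at high frequency; each zero contributes +20 dB/decade.
Net: 0 zero(s) − 2 pole(s) → -40 dB/decade.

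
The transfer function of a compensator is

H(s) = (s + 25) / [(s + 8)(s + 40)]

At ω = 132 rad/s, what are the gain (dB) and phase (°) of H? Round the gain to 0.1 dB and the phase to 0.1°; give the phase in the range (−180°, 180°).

At s = jω = j132:
zero (s+25): 25 + j132 → |·| = √(25²+132²) = √18049 ≈ 134.35, ∠ = arctan(132/25) ≈ 79.28°
pole (s+8): 8 + j132 → |·| = √(8²+132²) = √17488 ≈ 132.24, ∠ = arctan(132/8) ≈ 86.53°
pole (s+40): 40 + j132 → |·| = √(40²+132²) = √19024 ≈ 137.93, ∠ = arctan(132/40) ≈ 73.14°
|H| = 1 · 134.35 / 18240 ≈ 0.0073657
Gain = 20 log₁₀(0.0073657) ≈ -42.66 dB
∠H = 79.28° − 159.67° = -80.39°

-42.7 dB, -80.4°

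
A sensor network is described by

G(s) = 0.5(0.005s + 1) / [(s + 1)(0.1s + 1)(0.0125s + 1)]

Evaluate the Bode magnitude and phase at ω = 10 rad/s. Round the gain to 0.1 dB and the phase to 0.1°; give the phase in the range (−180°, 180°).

-29.1 dB, -133.6°

At ω = 10 rad/s:
zero (1 + j10·0.005) = 1 + j0.05 → |·| ≈ 1.0012, ∠ ≈ 2.86°
pole (1 + j10·1) = 1 + j10 → |·| ≈ 10.05, ∠ ≈ 84.29°
pole (1 + j10·0.1) = 1 + j1 → |·| ≈ 1.4142, ∠ ≈ 45.00°
pole (1 + j10·0.0125) = 1 + j0.125 → |·| ≈ 1.0078, ∠ ≈ 7.13°
|G| = 0.5 · 1.0012 / (10.05 · 1.4142 · 1.0078) ≈ 0.034949
Gain = 20 log₁₀(0.034949) ≈ -29.13 dB
∠G = (2.86°) − (84.29° + 45.00° + 7.13°) = -133.56°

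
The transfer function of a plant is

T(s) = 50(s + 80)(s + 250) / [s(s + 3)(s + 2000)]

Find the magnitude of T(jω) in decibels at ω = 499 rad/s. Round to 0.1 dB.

At s = jω = j499:
zero (s+80): 80 + j499 → |·| = √(80²+499²) = √255401 ≈ 505.37, ∠ = arctan(499/80) ≈ 80.89°
zero (s+250): 250 + j499 → |·| = √(250²+499²) = √311501 ≈ 558.12, ∠ = arctan(499/250) ≈ 63.39°
pole (s+3): 3 + j499 → |·| = √(3²+499²) = √249010 ≈ 499.01, ∠ = arctan(499/3) ≈ 89.66°
pole (s+2000): 2000 + j499 → |·| = √(2000²+499²) = √4249001 ≈ 2061.3, ∠ = arctan(499/2000) ≈ 14.01°
pole at origin: |s| = 499, ∠ = 90.00° (in denominator)
|T| = 50 · 2.8206e+05 / 5.1328e+08 ≈ 0.027476
Gain = 20 log₁₀(0.027476) ≈ -31.22 dB

-31.2 dB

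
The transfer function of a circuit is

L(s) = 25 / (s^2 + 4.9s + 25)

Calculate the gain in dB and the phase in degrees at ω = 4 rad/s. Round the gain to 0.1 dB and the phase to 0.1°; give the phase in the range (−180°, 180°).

At s = jω = j4:
quadratic: (j4)² + 4.9·j4 + 25 = 9 + j19.6 → |·| ≈ 21.568, ∠ ≈ 65.34°
|L| = 25 / 21.568 ≈ 1.1591
Gain = 20 log₁₀(1.1591) ≈ 1.28 dB
∠L = 0.00° − 65.34° = -65.34°

1.3 dB, -65.3°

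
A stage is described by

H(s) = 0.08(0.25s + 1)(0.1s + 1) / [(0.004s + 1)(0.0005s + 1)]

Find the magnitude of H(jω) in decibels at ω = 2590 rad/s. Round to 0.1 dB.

At ω = 2590 rad/s:
zero (1 + j2590·0.25) = 1 + j647.5 → |·| ≈ 647.5, ∠ ≈ 89.91°
zero (1 + j2590·0.1) = 1 + j259 → |·| ≈ 259, ∠ ≈ 89.78°
pole (1 + j2590·0.004) = 1 + j10.36 → |·| ≈ 10.408, ∠ ≈ 84.49°
pole (1 + j2590·0.0005) = 1 + j1.295 → |·| ≈ 1.6362, ∠ ≈ 52.32°
|H| = 0.08 · 647.5 · 259 / (10.408 · 1.6362) ≈ 787.82
Gain = 20 log₁₀(787.82) ≈ 57.93 dB

57.9 dB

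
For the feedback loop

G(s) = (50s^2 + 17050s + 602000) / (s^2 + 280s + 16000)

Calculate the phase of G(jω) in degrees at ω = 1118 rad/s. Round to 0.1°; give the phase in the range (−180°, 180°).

Substitute s = j1118:
Numerator: 50(j1118)^2 + 17050(j1118) + 602000 = -61894200 + j19061900
Denominator: (j1118)^2 + 280(j1118) + 16000 = -1233924 + j313040
|N| = √(61894200² + 19061900²) ≈ 6.4763e+07, ∠N ≈ 162.88°
|D| = √(1233924² + 313040²) ≈ 1.273e+06, ∠D ≈ 165.76°
∠G = 162.88° − 165.76° = -2.88°

-2.9°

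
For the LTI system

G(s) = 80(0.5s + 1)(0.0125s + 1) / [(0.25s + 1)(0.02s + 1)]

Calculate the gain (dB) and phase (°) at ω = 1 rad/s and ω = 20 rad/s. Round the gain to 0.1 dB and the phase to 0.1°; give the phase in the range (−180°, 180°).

At ω = 1 rad/s:
zero (1 + j1·0.5) = 1 + j0.5 → |·| ≈ 1.118, ∠ ≈ 26.57°
zero (1 + j1·0.0125) = 1 + j0.0125 → |·| ≈ 1.0001, ∠ ≈ 0.72°
pole (1 + j1·0.25) = 1 + j0.25 → |·| ≈ 1.0308, ∠ ≈ 14.04°
pole (1 + j1·0.02) = 1 + j0.02 → |·| ≈ 1.0002, ∠ ≈ 1.15°
|G| = 80 · 1.118 · 1.0001 / (1.0308 · 1.0002) ≈ 86.759
Gain = 20 log₁₀(86.759) ≈ 38.77 dB
∠G = (26.57° + 0.72°) − (14.04° + 1.15°) = 12.10°

At ω = 20 rad/s:
zero (1 + j20·0.5) = 1 + j10 → |·| ≈ 10.05, ∠ ≈ 84.29°
zero (1 + j20·0.0125) = 1 + j0.25 → |·| ≈ 1.0308, ∠ ≈ 14.04°
pole (1 + j20·0.25) = 1 + j5 → |·| ≈ 5.099, ∠ ≈ 78.69°
pole (1 + j20·0.02) = 1 + j0.4 → |·| ≈ 1.077, ∠ ≈ 21.80°
|G| = 80 · 10.05 · 1.0308 / (5.099 · 1.077) ≈ 150.91
Gain = 20 log₁₀(150.91) ≈ 43.57 dB
∠G = (84.29° + 14.04°) − (78.69° + 21.80°) = -2.16°

ω = 1: 38.8 dB, 12.1°; ω = 20: 43.6 dB, -2.2°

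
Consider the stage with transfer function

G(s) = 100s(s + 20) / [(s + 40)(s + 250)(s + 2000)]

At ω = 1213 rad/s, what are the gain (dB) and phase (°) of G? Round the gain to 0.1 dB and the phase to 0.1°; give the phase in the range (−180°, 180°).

At s = jω = j1213:
zero (s+20): 20 + j1213 → |·| = √(20²+1213²) = √1471769 ≈ 1213.2, ∠ = arctan(1213/20) ≈ 89.06°
zero at origin: s = j1213 → |·| = 1213, ∠ = 90.00°
pole (s+40): 40 + j1213 → |·| = √(40²+1213²) = √1472969 ≈ 1213.7, ∠ = arctan(1213/40) ≈ 88.11°
pole (s+250): 250 + j1213 → |·| = √(250²+1213²) = √1533869 ≈ 1238.5, ∠ = arctan(1213/250) ≈ 78.35°
pole (s+2000): 2000 + j1213 → |·| = √(2000²+1213²) = √5471369 ≈ 2339.1, ∠ = arctan(1213/2000) ≈ 31.24°
|G| = 100 · 1.4716e+06 / 3.5161e+09 ≈ 0.041853
Gain = 20 log₁₀(0.041853) ≈ -27.57 dB
∠G = 179.06° − 197.70° = -18.64°

-27.6 dB, -18.6°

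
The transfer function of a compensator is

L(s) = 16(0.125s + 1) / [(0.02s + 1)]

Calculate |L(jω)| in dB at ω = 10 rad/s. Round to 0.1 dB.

28.0 dB

At ω = 10 rad/s:
zero (1 + j10·0.125) = 1 + j1.25 → |·| ≈ 1.6008, ∠ ≈ 51.34°
pole (1 + j10·0.02) = 1 + j0.2 → |·| ≈ 1.0198, ∠ ≈ 11.31°
|L| = 16 · 1.6008 / (1.0198) ≈ 25.116
Gain = 20 log₁₀(25.116) ≈ 28.00 dB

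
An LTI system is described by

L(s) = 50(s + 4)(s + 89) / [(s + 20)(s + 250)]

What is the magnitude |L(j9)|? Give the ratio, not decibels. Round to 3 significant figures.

8.03

At s = jω = j9:
zero (s+4): 4 + j9 → |·| = √(4²+9²) = √97 ≈ 9.8489, ∠ = arctan(9/4) ≈ 66.04°
zero (s+89): 89 + j9 → |·| = √(89²+9²) = √8002 ≈ 89.454, ∠ = arctan(9/89) ≈ 5.77°
pole (s+20): 20 + j9 → |·| = √(20²+9²) = √481 ≈ 21.932, ∠ = arctan(9/20) ≈ 24.23°
pole (s+250): 250 + j9 → |·| = √(250²+9²) = √62581 ≈ 250.16, ∠ = arctan(9/250) ≈ 2.06°
|L| = 50 · 881.02 / 5486.5 ≈ 8.029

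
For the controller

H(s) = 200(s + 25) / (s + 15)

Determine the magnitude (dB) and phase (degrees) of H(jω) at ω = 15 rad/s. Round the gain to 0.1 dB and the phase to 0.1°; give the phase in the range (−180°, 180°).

At s = jω = j15:
zero (s+25): 25 + j15 → |·| = √(25²+15²) = √850 ≈ 29.155, ∠ = arctan(15/25) ≈ 30.96°
pole (s+15): 15 + j15 → |·| = √(15²+15²) = √450 ≈ 21.213, ∠ = arctan(15/15) ≈ 45.00°
|H| = 200 · 29.155 / 21.213 ≈ 274.88
Gain = 20 log₁₀(274.88) ≈ 48.78 dB
∠H = 30.96° − 45.00° = -14.04°

48.8 dB, -14.0°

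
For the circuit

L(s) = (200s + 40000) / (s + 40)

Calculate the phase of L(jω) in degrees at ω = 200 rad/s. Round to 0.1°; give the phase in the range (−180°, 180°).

Substitute s = j200:
Numerator: 200(j200) + 40000 = 40000 + j40000
Denominator: (j200) + 40 = 40 + j200
|N| = √(40000² + 40000²) ≈ 56569, ∠N ≈ 45.00°
|D| = √(40² + 200²) ≈ 203.96, ∠D ≈ 78.69°
∠L = 45.00° − 78.69° = -33.69°

-33.7°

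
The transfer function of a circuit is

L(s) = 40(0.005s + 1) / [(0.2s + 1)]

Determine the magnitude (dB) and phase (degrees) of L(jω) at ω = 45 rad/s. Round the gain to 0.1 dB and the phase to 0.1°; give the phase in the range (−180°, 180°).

13.1 dB, -71.0°

At ω = 45 rad/s:
zero (1 + j45·0.005) = 1 + j0.225 → |·| ≈ 1.025, ∠ ≈ 12.68°
pole (1 + j45·0.2) = 1 + j9 → |·| ≈ 9.0554, ∠ ≈ 83.66°
|L| = 40 · 1.025 / (9.0554) ≈ 4.5277
Gain = 20 log₁₀(4.5277) ≈ 13.12 dB
∠L = (12.68°) − (83.66°) = -70.98°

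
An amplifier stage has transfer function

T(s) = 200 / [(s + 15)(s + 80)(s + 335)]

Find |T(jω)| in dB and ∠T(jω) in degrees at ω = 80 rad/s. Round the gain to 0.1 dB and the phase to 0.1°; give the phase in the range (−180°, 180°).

At s = jω = j80:
pole (s+15): 15 + j80 → |·| = √(15²+80²) = √6625 ≈ 81.394, ∠ = arctan(80/15) ≈ 79.38°
pole (s+80): 80 + j80 → |·| = √(80²+80²) = √12800 ≈ 113.14, ∠ = arctan(80/80) ≈ 45.00°
pole (s+335): 335 + j80 → |·| = √(335²+80²) = √118625 ≈ 344.42, ∠ = arctan(80/335) ≈ 13.43°
|T| = 200 / 3.1717e+06 ≈ 6.3058e-05
Gain = 20 log₁₀(6.3058e-05) ≈ -84.01 dB
∠T = 0.00° − 137.81° = -137.81°

-84.0 dB, -137.8°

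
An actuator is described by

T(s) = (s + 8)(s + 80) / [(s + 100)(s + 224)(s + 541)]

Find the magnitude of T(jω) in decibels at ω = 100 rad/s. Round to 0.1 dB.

At s = jω = j100:
zero (s+8): 8 + j100 → |·| = √(8²+100²) = √10064 ≈ 100.32, ∠ = arctan(100/8) ≈ 85.43°
zero (s+80): 80 + j100 → |·| = √(80²+100²) = √16400 ≈ 128.06, ∠ = arctan(100/80) ≈ 51.34°
pole (s+100): 100 + j100 → |·| = √(100²+100²) = √20000 ≈ 141.42, ∠ = arctan(100/100) ≈ 45.00°
pole (s+224): 224 + j100 → |·| = √(224²+100²) = √60176 ≈ 245.31, ∠ = arctan(100/224) ≈ 24.06°
pole (s+541): 541 + j100 → |·| = √(541²+100²) = √302681 ≈ 550.16, ∠ = arctan(100/541) ≈ 10.47°
|T| = 1 · 12847 / 1.9086e+07 ≈ 0.00067311
Gain = 20 log₁₀(0.00067311) ≈ -63.44 dB

-63.4 dB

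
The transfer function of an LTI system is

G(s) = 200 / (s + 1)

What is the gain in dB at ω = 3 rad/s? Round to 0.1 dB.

Substitute s = j3:
Numerator: 200 = 200 + j0
Denominator: (j3) + 1 = 1 + j3
|N| = √(200² + 0²) ≈ 200, ∠N ≈ 0.00°
|D| = √(1² + 3²) ≈ 3.1623, ∠D ≈ 71.57°
|G| = 200 / 3.1623 ≈ 63.245
Gain = 20 log₁₀(63.245) ≈ 36.02 dB

36.0 dB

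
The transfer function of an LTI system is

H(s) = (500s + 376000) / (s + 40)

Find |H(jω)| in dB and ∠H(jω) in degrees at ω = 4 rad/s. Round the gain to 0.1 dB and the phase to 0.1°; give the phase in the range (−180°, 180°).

Substitute s = j4:
Numerator: 500(j4) + 376000 = 376000 + j2000
Denominator: (j4) + 40 = 40 + j4
|N| = √(376000² + 2000²) ≈ 3.7601e+05, ∠N ≈ 0.30°
|D| = √(40² + 4²) ≈ 40.2, ∠D ≈ 5.71°
|H| = 3.7601e+05 / 40.2 ≈ 9353.5
Gain = 20 log₁₀(9353.5) ≈ 79.42 dB
∠H = 0.30° − 5.71° = -5.41°

79.4 dB, -5.4°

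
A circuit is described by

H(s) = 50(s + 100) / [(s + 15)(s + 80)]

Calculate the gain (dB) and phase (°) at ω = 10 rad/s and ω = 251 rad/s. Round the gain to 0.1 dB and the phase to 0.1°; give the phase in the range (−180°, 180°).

ω = 10: 10.8 dB, -35.1°; ω = 251: -13.8 dB, -90.6°

At s = jω = j10:
zero (s+100): 100 + j10 → |·| = √(100²+10²) = √10100 ≈ 100.5, ∠ = arctan(10/100) ≈ 5.71°
pole (s+15): 15 + j10 → |·| = √(15²+10²) = √325 ≈ 18.028, ∠ = arctan(10/15) ≈ 33.69°
pole (s+80): 80 + j10 → |·| = √(80²+10²) = √6500 ≈ 80.623, ∠ = arctan(10/80) ≈ 7.13°
|H| = 50 · 100.5 / 1453.5 ≈ 3.4572
Gain = 20 log₁₀(3.4572) ≈ 10.77 dB
∠H = 5.71° − 40.82° = -35.11°

At s = jω = j251:
zero (s+100): 100 + j251 → |·| = √(100²+251²) = √73001 ≈ 270.19, ∠ = arctan(251/100) ≈ 68.28°
pole (s+15): 15 + j251 → |·| = √(15²+251²) = √63226 ≈ 251.45, ∠ = arctan(251/15) ≈ 86.58°
pole (s+80): 80 + j251 → |·| = √(80²+251²) = √69401 ≈ 263.44, ∠ = arctan(251/80) ≈ 72.32°
|H| = 50 · 270.19 / 66242 ≈ 0.20394
Gain = 20 log₁₀(0.20394) ≈ -13.81 dB
∠H = 68.28° − 158.90° = -90.62°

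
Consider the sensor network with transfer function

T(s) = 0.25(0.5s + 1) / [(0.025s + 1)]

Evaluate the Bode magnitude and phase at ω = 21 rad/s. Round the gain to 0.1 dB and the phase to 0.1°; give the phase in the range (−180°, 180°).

At ω = 21 rad/s:
zero (1 + j21·0.5) = 1 + j10.5 → |·| ≈ 10.548, ∠ ≈ 84.56°
pole (1 + j21·0.025) = 1 + j0.525 → |·| ≈ 1.1294, ∠ ≈ 27.70°
|T| = 0.25 · 10.548 / (1.1294) ≈ 2.3349
Gain = 20 log₁₀(2.3349) ≈ 7.37 dB
∠T = (84.56°) − (27.70°) = 56.86°

7.4 dB, 56.9°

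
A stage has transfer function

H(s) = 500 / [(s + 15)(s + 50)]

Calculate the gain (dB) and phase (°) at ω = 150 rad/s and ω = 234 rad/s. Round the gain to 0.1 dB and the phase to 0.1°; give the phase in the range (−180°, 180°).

At s = jω = j150:
pole (s+15): 15 + j150 → |·| = √(15²+150²) = √22725 ≈ 150.75, ∠ = arctan(150/15) ≈ 84.29°
pole (s+50): 50 + j150 → |·| = √(50²+150²) = √25000 ≈ 158.11, ∠ = arctan(150/50) ≈ 71.57°
|H| = 500 / 23835 ≈ 0.020978
Gain = 20 log₁₀(0.020978) ≈ -33.56 dB
∠H = 0.00° − 155.86° = -155.86°

At s = jω = j234:
pole (s+15): 15 + j234 → |·| = √(15²+234²) = √54981 ≈ 234.48, ∠ = arctan(234/15) ≈ 86.33°
pole (s+50): 50 + j234 → |·| = √(50²+234²) = √57256 ≈ 239.28, ∠ = arctan(234/50) ≈ 77.94°
|H| = 500 / 56106 ≈ 0.0089117
Gain = 20 log₁₀(0.0089117) ≈ -41.00 dB
∠H = 0.00° − 164.27° = -164.27°

ω = 150: -33.6 dB, -155.9°; ω = 234: -41.0 dB, -164.3°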